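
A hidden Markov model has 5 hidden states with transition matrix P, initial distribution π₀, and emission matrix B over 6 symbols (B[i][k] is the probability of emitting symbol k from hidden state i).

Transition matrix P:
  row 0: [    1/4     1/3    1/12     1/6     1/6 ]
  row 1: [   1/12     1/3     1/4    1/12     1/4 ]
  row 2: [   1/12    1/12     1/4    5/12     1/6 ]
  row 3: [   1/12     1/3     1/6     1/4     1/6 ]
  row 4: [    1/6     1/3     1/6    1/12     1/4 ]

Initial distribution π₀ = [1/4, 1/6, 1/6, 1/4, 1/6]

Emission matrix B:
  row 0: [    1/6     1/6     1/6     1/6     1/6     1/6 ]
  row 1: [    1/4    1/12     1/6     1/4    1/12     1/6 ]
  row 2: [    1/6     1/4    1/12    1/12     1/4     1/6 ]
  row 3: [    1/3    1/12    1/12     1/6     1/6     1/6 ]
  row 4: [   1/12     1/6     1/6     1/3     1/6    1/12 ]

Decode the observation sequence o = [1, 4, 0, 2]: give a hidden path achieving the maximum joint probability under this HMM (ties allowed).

path = [2, 2, 3, 1]

t=0: δ = [4.167e-02, 1.389e-02, 4.167e-02, 2.083e-02, 2.778e-02]  (obs o_0=1)
t=1: δ = [1.736e-03, 1.157e-03, 2.604e-03, 2.894e-03, 1.157e-03]  ψ = [0, 0, 2, 2, 0]  (obs o_1=4)
t=2: δ = [7.234e-05, 2.411e-04, 1.085e-04, 3.617e-04, 4.019e-05]  ψ = [0, 3, 2, 2, 3]  (obs o_2=0)
t=3: δ = [5.023e-06, 2.009e-05, 5.023e-06, 7.535e-06, 1.005e-05]  ψ = [3, 3, 1, 3, 1]  (obs o_3=2)
backtrack: best end state = 1; path = [2, 2, 3, 1]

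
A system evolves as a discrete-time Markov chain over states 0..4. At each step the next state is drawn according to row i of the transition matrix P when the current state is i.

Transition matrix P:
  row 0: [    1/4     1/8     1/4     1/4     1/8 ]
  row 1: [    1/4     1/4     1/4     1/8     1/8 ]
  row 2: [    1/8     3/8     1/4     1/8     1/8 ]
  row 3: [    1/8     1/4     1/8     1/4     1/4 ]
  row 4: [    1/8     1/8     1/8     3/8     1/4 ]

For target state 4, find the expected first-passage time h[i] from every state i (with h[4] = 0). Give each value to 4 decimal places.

First-step conditioning: h[4] = 0; for i ≠ 4, h[i] = 1 + Σ_k P[i][k]·h[k].
  h[0] = 1 + 1/4·h[0] + 1/8·h[1] + 1/4·h[2] + 1/4·h[3]
  h[1] = 1 + 1/4·h[0] + 1/4·h[1] + 1/4·h[2] + 1/8·h[3]
  h[2] = 1 + 1/8·h[0] + 3/8·h[1] + 1/4·h[2] + 1/8·h[3]
  h[3] = 1 + 1/8·h[0] + 1/4·h[1] + 1/8·h[2] + 1/4·h[3]
Solving the 4×4 linear system over states ≠ 4 gives exactly h = [3576/533, 280/41, 3648/533, 3128/533, 0] (h[4] = 0 is the target).

h = [6.7092, 6.8293, 6.8443, 5.8687, 0.0000]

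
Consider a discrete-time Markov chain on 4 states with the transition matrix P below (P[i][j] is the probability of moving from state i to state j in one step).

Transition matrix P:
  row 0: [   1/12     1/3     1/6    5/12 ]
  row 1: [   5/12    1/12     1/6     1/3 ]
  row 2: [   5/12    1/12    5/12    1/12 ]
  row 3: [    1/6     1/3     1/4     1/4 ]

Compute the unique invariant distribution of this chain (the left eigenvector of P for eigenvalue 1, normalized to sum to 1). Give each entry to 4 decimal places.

π = [0.2619, 0.2162, 0.2522, 0.2696]

Balance equations π_j = Σ_i π_i·P[i][j]:
  π_0 = 1/12·π_0 + 5/12·π_1 + 5/12·π_2 + 1/6·π_3
  π_1 = 1/3·π_0 + 1/12·π_1 + 1/12·π_2 + 1/3·π_3
  π_2 = 1/6·π_0 + 1/6·π_1 + 5/12·π_2 + 1/4·π_3
  normalize: π_0 + π_1 + π_2 + π_3 = 1
Solving the linear system gives exactly π = [170/649, 421/1947, 491/1947, 175/649].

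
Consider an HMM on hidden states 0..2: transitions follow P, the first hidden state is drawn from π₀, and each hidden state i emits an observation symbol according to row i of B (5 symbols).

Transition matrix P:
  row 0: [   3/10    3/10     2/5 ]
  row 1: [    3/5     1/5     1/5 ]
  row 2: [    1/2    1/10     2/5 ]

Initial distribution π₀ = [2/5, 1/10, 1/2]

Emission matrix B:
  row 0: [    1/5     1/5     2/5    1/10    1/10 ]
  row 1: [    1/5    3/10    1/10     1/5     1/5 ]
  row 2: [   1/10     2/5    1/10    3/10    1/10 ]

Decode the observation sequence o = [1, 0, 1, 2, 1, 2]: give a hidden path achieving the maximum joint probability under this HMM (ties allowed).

t=0: δ = [8.000e-02, 3.000e-02, 2.000e-01]  (obs o_0=1)
t=1: δ = [2.000e-02, 4.800e-03, 8.000e-03]  ψ = [2, 0, 2]  (obs o_1=0)
t=2: δ = [1.200e-03, 1.800e-03, 3.200e-03]  ψ = [0, 0, 0]  (obs o_2=1)
t=3: δ = [6.400e-04, 3.600e-05, 1.280e-04]  ψ = [2, 0, 2]  (obs o_3=2)
t=4: δ = [3.840e-05, 5.760e-05, 1.024e-04]  ψ = [0, 0, 0]  (obs o_4=1)
t=5: δ = [2.048e-05, 1.152e-06, 4.096e-06]  ψ = [2, 0, 2]  (obs o_5=2)
backtrack: best end state = 0; path = [2, 0, 2, 0, 2, 0]

path = [2, 0, 2, 0, 2, 0]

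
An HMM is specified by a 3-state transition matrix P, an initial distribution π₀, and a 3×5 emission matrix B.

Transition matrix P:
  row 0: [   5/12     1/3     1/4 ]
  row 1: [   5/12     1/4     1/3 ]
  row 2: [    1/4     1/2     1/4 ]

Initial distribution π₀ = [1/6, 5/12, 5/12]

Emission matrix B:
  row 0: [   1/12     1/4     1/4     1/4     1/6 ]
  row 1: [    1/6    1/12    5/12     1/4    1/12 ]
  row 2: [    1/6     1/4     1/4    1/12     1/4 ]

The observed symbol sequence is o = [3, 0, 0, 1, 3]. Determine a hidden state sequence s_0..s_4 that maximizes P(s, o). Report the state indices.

t=0: δ = [4.167e-02, 1.042e-01, 3.472e-02]  (obs o_0=3)
t=1: δ = [3.617e-03, 4.340e-03, 5.787e-03]  ψ = [1, 1, 1]  (obs o_1=0)
t=2: δ = [1.507e-04, 4.823e-04, 2.411e-04]  ψ = [1, 2, 1]  (obs o_2=0)
t=3: δ = [5.023e-05, 1.005e-05, 4.019e-05]  ψ = [1, 1, 1]  (obs o_3=1)
t=4: δ = [5.233e-06, 5.023e-06, 1.047e-06]  ψ = [0, 2, 0]  (obs o_4=3)
backtrack: best end state = 0; path = [1, 2, 1, 0, 0]

path = [1, 2, 1, 0, 0]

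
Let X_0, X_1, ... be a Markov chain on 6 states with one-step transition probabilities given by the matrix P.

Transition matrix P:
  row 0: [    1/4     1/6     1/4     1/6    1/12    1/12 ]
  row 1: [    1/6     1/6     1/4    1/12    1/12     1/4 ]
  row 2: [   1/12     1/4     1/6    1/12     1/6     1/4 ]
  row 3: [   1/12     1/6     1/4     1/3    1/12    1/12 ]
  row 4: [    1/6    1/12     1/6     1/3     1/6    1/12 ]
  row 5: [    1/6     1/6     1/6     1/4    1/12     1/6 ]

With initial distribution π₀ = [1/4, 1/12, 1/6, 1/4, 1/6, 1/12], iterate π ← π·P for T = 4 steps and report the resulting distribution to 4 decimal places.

t=0: π = [0.2500, 0.0833, 0.1667, 0.2500, 0.1667, 0.0833]
t=1: π = [0.1528, 0.1667, 0.2153, 0.2222, 0.1111, 0.1319]
t=2: π = [0.1429, 0.1753, 0.2118, 0.2014, 0.1105, 0.1580]
t=3: π = [0.1441, 0.1751, 0.2100, 0.1996, 0.1102, 0.1610]
t=4: π = [0.1446, 0.1750, 0.2099, 0.1996, 0.1100, 0.1609]

π = [0.1446, 0.1750, 0.2099, 0.1996, 0.1100, 0.1609]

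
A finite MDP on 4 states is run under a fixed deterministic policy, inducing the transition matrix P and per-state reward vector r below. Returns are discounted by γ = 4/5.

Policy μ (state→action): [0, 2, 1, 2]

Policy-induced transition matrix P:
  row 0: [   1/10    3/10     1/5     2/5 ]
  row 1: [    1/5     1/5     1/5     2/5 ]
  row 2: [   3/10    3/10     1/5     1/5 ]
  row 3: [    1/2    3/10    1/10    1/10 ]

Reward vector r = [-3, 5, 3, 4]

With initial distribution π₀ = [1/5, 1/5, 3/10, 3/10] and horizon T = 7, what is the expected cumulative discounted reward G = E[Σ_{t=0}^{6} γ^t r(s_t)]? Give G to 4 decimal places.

G = 8.8421

t=0: π = [0.2000, 0.2000, 0.3000, 0.3000], E[r] = 2.5000, γ^t·E[r] = 2.500000, running G = 2.500000
t=1: π = [0.3000, 0.2800, 0.1700, 0.2500], E[r] = 2.0100, γ^t·E[r] = 1.608000, running G = 4.108000
t=2: π = [0.2620, 0.2720, 0.1750, 0.2910], E[r] = 2.2630, γ^t·E[r] = 1.448320, running G = 5.556320
t=3: π = [0.2786, 0.2728, 0.1709, 0.2777], E[r] = 2.1517, γ^t·E[r] = 1.101670, running G = 6.657990
t=4: π = [0.2725, 0.2727, 0.1722, 0.2825], E[r] = 2.1927, γ^t·E[r] = 0.898134, running G = 7.556124
t=5: π = [0.2747, 0.2727, 0.1717, 0.2808], E[r] = 2.1779, γ^t·E[r] = 0.713662, running G = 8.269787
t=6: π = [0.2739, 0.2727, 0.1719, 0.2814], E[r] = 2.1832, γ^t·E[r] = 0.572314, running G = 8.842101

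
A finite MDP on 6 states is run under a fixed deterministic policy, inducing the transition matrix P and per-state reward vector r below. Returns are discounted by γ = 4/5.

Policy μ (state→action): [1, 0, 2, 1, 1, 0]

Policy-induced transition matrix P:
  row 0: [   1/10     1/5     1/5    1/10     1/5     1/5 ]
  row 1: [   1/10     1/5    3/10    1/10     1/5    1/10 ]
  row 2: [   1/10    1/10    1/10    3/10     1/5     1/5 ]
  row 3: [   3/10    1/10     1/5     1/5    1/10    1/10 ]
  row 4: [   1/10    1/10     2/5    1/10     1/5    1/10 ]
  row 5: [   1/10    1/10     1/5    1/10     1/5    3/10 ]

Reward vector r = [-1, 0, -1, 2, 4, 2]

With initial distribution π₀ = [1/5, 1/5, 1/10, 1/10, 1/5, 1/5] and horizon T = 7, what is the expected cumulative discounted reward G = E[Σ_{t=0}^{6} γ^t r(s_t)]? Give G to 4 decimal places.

G = 4.1421

t=0: π = [0.2000, 0.2000, 0.1000, 0.1000, 0.2000, 0.2000], E[r] = 1.1000, γ^t·E[r] = 1.100000, running G = 1.100000
t=1: π = [0.1200, 0.1400, 0.2500, 0.1300, 0.1900, 0.1700], E[r] = 0.9900, γ^t·E[r] = 0.792000, running G = 1.892000
t=2: π = [0.1260, 0.1260, 0.2270, 0.1630, 0.1870, 0.1710], E[r] = 1.0630, γ^t·E[r] = 0.680320, running G = 2.572320
t=3: π = [0.1326, 0.1252, 0.2273, 0.1617, 0.1837, 0.1695], E[r] = 1.0373, γ^t·E[r] = 0.531098, running G = 3.103418
t=4: π = [0.1323, 0.1258, 0.2265, 0.1616, 0.1838, 0.1699], E[r] = 1.0395, γ^t·E[r] = 0.425775, running G = 3.529193
t=5: π = [0.1323, 0.1258, 0.2267, 0.1615, 0.1838, 0.1699], E[r] = 1.0390, γ^t·E[r] = 0.340459, running G = 3.869652
t=6: π = [0.1323, 0.1258, 0.2267, 0.1615, 0.1839, 0.1699], E[r] = 1.0392, γ^t·E[r] = 0.272409, running G = 4.142061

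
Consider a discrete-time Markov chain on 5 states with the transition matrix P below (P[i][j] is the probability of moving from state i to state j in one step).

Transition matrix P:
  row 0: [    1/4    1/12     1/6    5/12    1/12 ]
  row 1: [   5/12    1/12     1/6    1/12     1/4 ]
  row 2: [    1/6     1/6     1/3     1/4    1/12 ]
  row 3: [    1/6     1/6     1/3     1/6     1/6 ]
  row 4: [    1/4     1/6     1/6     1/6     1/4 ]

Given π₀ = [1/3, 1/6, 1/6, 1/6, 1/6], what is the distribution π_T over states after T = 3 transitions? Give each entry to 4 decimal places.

π = [0.2323, 0.1361, 0.2471, 0.2337, 0.1508]

t=0: π = [0.3333, 0.1667, 0.1667, 0.1667, 0.1667]
t=1: π = [0.2500, 0.1250, 0.2222, 0.2500, 0.1528]
t=2: π = [0.2315, 0.1354, 0.2454, 0.2373, 0.1505]
t=3: π = [0.2323, 0.1361, 0.2471, 0.2337, 0.1508]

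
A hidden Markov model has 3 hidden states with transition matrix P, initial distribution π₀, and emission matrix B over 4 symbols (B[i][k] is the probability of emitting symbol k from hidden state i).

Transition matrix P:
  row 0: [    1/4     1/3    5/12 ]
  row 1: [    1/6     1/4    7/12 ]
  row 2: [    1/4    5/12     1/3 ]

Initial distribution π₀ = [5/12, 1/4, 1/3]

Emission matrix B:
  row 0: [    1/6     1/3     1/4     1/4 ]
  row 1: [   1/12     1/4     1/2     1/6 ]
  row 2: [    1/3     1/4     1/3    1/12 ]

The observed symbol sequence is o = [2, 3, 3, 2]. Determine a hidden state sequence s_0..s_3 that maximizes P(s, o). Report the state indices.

path = [1, 2, 1, 2]

t=0: δ = [1.042e-01, 1.250e-01, 1.111e-01]  (obs o_0=2)
t=1: δ = [6.944e-03, 7.716e-03, 6.076e-03]  ψ = [2, 2, 1]  (obs o_1=3)
t=2: δ = [4.340e-04, 4.220e-04, 3.751e-04]  ψ = [0, 2, 1]  (obs o_2=3)
t=3: δ = [2.713e-05, 7.814e-05, 8.205e-05]  ψ = [0, 2, 1]  (obs o_3=2)
backtrack: best end state = 2; path = [1, 2, 1, 2]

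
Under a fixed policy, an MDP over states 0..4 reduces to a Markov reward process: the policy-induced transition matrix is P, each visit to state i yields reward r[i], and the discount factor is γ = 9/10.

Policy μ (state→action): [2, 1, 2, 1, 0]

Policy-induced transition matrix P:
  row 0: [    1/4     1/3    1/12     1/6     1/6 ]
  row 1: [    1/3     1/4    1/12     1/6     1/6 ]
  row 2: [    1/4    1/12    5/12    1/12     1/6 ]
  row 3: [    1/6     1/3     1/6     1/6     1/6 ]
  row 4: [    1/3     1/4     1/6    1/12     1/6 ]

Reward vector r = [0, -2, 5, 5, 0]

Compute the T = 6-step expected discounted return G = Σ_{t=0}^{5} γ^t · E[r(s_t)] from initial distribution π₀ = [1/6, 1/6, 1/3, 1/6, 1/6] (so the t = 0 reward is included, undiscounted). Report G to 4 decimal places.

G = 6.2103

t=0: π = [0.1667, 0.1667, 0.3333, 0.1667, 0.1667], E[r] = 2.1667, γ^t·E[r] = 2.166667, running G = 2.166667
t=1: π = [0.2639, 0.2222, 0.2222, 0.1250, 0.1667], E[r] = 1.2917, γ^t·E[r] = 1.162500, running G = 3.329167
t=2: π = [0.2720, 0.2454, 0.1817, 0.1343, 0.1667], E[r] = 1.0891, γ^t·E[r] = 0.882188, running G = 4.211354
t=3: π = [0.2731, 0.2536, 0.1690, 0.1376, 0.1667], E[r] = 1.0259, γ^t·E[r] = 0.747914, running G = 4.959268
t=4: π = [0.2736, 0.2561, 0.1650, 0.1387, 0.1667], E[r] = 1.0064, γ^t·E[r] = 0.660324, running G = 5.619592
t=5: π = [0.2737, 0.2569, 0.1638, 0.1390, 0.1667], E[r] = 1.0004, γ^t·E[r] = 0.590704, running G = 6.210296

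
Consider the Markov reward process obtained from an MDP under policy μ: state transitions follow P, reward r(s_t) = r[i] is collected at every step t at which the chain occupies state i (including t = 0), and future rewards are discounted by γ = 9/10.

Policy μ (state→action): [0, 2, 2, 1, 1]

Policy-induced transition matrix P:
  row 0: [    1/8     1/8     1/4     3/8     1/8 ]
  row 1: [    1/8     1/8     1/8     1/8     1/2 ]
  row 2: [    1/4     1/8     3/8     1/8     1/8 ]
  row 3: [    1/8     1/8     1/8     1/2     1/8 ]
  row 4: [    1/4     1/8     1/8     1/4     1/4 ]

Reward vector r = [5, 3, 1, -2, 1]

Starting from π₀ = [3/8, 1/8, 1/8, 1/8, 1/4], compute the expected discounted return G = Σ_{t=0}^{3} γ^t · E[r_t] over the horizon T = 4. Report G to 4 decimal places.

G = 4.9051

t=0: π = [0.3750, 0.1250, 0.1250, 0.1250, 0.2500], E[r] = 2.3750, γ^t·E[r] = 2.375000, running G = 2.375000
t=1: π = [0.1719, 0.1250, 0.2031, 0.2969, 0.2031], E[r] = 1.0469, γ^t·E[r] = 0.942188, running G = 3.317188
t=2: π = [0.1758, 0.1250, 0.1973, 0.3047, 0.1973], E[r] = 1.0391, γ^t·E[r] = 0.841641, running G = 4.158828
t=3: π = [0.1743, 0.1250, 0.1963, 0.3079, 0.1965], E[r] = 1.0237, γ^t·E[r] = 0.746264, running G = 4.905092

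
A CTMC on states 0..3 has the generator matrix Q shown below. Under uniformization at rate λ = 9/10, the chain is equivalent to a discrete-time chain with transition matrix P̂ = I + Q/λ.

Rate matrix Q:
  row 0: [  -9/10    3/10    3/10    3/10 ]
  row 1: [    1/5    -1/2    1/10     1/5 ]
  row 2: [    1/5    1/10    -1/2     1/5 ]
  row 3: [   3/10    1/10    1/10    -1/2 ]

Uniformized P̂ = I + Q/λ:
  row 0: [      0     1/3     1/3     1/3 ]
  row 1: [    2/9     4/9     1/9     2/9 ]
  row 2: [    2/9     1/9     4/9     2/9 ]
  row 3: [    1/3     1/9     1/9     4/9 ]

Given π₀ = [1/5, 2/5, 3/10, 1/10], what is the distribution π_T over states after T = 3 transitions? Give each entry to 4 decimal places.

π = [0.2092, 0.2409, 0.2372, 0.3128]

t=0: π = [0.2000, 0.4000, 0.3000, 0.1000]
t=1: π = [0.1889, 0.2889, 0.2556, 0.2667]
t=2: π = [0.2099, 0.2494, 0.2383, 0.3025]
t=3: π = [0.2092, 0.2409, 0.2372, 0.3128]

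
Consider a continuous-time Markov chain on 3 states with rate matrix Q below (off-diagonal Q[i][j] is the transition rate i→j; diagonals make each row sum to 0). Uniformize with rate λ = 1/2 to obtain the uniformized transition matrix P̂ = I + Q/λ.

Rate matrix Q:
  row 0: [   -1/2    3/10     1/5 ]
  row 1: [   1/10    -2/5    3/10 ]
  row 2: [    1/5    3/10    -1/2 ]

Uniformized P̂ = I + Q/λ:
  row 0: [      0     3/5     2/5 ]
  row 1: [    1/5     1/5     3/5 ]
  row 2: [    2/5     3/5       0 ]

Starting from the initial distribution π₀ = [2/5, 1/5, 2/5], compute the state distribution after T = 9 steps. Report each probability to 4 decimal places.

π = [0.2247, 0.4286, 0.3467]

t=0: π = [0.4000, 0.2000, 0.4000]
t=1: π = [0.2000, 0.5200, 0.2800]
t=2: π = [0.2160, 0.3920, 0.3920]
t=3: π = [0.2352, 0.4432, 0.3216]
t=4: π = [0.2173, 0.4227, 0.3600]
t=5: π = [0.2285, 0.4309, 0.3405]
t=6: π = [0.2224, 0.4276, 0.3500]
t=7: π = [0.2255, 0.4289, 0.3455]
t=8: π = [0.2240, 0.4284, 0.3476]
t=9: π = [0.2247, 0.4286, 0.3467]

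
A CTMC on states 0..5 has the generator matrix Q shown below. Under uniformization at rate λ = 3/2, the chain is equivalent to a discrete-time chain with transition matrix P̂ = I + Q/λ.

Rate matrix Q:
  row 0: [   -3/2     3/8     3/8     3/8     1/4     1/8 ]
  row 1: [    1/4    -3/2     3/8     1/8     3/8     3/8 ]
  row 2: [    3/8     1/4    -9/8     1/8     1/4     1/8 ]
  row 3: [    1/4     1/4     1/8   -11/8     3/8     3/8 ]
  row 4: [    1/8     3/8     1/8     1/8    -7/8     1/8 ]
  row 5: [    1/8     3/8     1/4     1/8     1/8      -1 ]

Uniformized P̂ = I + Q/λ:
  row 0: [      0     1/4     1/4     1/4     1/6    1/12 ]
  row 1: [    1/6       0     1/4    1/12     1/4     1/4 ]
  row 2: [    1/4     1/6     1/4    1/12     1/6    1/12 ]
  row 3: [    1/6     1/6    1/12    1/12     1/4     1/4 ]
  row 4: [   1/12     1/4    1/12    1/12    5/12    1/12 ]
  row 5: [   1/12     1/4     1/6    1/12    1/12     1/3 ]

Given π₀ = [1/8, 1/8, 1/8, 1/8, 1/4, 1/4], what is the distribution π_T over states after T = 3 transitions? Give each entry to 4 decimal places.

π = [0.1259, 0.1821, 0.1790, 0.1045, 0.2334, 0.1752]

t=0: π = [0.1250, 0.1250, 0.1250, 0.1250, 0.2500, 0.2500]
t=1: π = [0.1146, 0.1979, 0.1667, 0.1042, 0.2292, 0.1875]
t=2: π = [0.1267, 0.1780, 0.1788, 0.1024, 0.2335, 0.1806]
t=3: π = [0.1259, 0.1821, 0.1790, 0.1045, 0.2334, 0.1752]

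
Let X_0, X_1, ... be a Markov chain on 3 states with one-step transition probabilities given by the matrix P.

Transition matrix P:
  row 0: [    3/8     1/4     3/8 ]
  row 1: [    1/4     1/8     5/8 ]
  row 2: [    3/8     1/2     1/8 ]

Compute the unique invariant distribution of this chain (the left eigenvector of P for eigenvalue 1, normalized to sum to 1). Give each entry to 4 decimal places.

Balance equations π_j = Σ_i π_i·P[i][j]:
  π_0 = 3/8·π_0 + 1/4·π_1 + 3/8·π_2
  π_1 = 1/4·π_0 + 1/8·π_1 + 1/2·π_2
  normalize: π_0 + π_1 + π_2 = 1
Solving the linear system gives exactly π = [29/86, 13/43, 31/86].

π = [0.3372, 0.3023, 0.3605]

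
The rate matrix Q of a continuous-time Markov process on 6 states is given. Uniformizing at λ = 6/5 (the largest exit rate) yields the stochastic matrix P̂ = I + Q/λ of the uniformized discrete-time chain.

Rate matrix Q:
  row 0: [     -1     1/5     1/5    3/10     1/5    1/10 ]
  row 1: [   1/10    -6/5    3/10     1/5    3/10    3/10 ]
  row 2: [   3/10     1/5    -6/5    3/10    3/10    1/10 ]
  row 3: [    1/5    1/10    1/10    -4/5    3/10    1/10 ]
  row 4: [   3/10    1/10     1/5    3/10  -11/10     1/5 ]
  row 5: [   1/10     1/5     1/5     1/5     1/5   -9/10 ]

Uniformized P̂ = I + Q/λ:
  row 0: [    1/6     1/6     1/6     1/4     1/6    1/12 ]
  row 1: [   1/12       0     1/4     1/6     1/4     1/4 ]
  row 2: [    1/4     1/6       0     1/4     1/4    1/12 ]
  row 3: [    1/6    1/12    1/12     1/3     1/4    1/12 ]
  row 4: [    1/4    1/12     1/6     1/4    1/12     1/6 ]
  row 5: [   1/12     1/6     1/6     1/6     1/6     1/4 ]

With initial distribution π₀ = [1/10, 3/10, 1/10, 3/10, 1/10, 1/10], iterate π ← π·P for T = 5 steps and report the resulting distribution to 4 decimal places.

π = [0.1727, 0.1113, 0.1330, 0.2497, 0.1918, 0.1415]

t=0: π = [0.1000, 0.3000, 0.1000, 0.3000, 0.1000, 0.1000]
t=1: π = [0.1500, 0.0833, 0.1500, 0.2417, 0.2167, 0.1583]
t=2: π = [0.1771, 0.1146, 0.1285, 0.2500, 0.1882, 0.1417]
t=3: π = [0.1717, 0.1111, 0.1340, 0.2495, 0.1921, 0.1417]
t=4: π = [0.1728, 0.1114, 0.1328, 0.2497, 0.1919, 0.1415]
t=5: π = [0.1727, 0.1113, 0.1330, 0.2497, 0.1918, 0.1415]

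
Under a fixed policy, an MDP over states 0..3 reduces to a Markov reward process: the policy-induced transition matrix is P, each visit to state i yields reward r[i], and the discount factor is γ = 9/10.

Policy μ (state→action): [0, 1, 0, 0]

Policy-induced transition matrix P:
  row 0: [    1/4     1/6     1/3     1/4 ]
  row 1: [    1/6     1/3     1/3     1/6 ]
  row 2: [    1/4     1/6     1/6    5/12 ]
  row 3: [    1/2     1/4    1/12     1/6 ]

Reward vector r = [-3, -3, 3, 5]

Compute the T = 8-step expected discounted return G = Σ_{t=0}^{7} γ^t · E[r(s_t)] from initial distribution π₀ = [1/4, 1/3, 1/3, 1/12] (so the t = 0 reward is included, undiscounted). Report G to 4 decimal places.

t=0: π = [0.2500, 0.3333, 0.3333, 0.0833], E[r] = -0.3333, γ^t·E[r] = -0.333333, running G = -0.333333
t=1: π = [0.2431, 0.2292, 0.2569, 0.2708], E[r] = 0.7083, γ^t·E[r] = 0.637500, running G = 0.304167
t=2: π = [0.2986, 0.2274, 0.2228, 0.2512], E[r] = 0.3461, γ^t·E[r] = 0.280313, running G = 0.584479
t=3: π = [0.2938, 0.2255, 0.2334, 0.2473], E[r] = 0.3785, γ^t·E[r] = 0.275906, running G = 0.860385
t=4: π = [0.2930, 0.2249, 0.2326, 0.2495], E[r] = 0.3918, γ^t·E[r] = 0.257033, running G = 1.117418
t=5: π = [0.2936, 0.2249, 0.2322, 0.2492], E[r] = 0.3870, γ^t·E[r] = 0.228544, running G = 1.345962
t=6: π = [0.2936, 0.2249, 0.2323, 0.2492], E[r] = 0.3874, γ^t·E[r] = 0.205891, running G = 1.551853
t=7: π = [0.2936, 0.2249, 0.2323, 0.2492], E[r] = 0.3876, γ^t·E[r] = 0.185385, running G = 1.737238

G = 1.7372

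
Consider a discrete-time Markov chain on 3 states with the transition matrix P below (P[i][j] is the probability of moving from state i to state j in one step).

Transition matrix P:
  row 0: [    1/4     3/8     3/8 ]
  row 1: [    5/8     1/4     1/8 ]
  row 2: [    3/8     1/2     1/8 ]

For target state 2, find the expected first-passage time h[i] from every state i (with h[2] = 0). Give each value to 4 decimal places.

First-step conditioning: h[2] = 0; for i ≠ 2, h[i] = 1 + Σ_k P[i][k]·h[k].
  h[0] = 1 + 1/4·h[0] + 3/8·h[1]
  h[1] = 1 + 5/8·h[0] + 1/4·h[1]
Solving the 2×2 linear system over states ≠ 2 gives exactly h = [24/7, 88/21, 0] (h[2] = 0 is the target).

h = [3.4286, 4.1905, 0.0000]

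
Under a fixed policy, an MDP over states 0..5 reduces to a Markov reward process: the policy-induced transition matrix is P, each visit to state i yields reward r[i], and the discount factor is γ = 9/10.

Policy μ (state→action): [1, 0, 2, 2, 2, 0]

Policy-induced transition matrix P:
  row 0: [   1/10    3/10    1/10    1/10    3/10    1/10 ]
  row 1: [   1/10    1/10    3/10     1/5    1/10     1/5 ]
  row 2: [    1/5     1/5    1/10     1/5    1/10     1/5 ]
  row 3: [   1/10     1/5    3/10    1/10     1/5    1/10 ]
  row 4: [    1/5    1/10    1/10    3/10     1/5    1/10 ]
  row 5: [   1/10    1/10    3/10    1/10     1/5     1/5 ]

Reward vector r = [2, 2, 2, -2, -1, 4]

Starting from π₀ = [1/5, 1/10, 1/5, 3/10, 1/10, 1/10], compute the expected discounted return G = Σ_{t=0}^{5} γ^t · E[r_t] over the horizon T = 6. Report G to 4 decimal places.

G = 4.7119

t=0: π = [0.2000, 0.1000, 0.2000, 0.3000, 0.1000, 0.1000], E[r] = 0.7000, γ^t·E[r] = 0.700000, running G = 0.700000
t=1: π = [0.1300, 0.1900, 0.2000, 0.1500, 0.1900, 0.1400], E[r] = 1.1100, γ^t·E[r] = 0.999000, running G = 1.699000
t=2: π = [0.1390, 0.1610, 0.1960, 0.1770, 0.1740, 0.1530], E[r] = 1.0760, γ^t·E[r] = 0.871560, running G = 2.570560
t=3: π = [0.1370, 0.1651, 0.1982, 0.1705, 0.1782, 0.1510], E[r] = 1.0854, γ^t·E[r] = 0.791257, running G = 3.361817
t=4: π = [0.1376, 0.1643, 0.1973, 0.1720, 0.1774, 0.1514], E[r] = 1.0829, γ^t·E[r] = 0.710471, running G = 4.072288
t=5: π = [0.1375, 0.1645, 0.1975, 0.1716, 0.1776, 0.1513], E[r] = 1.0833, γ^t·E[r] = 0.639652, running G = 4.711940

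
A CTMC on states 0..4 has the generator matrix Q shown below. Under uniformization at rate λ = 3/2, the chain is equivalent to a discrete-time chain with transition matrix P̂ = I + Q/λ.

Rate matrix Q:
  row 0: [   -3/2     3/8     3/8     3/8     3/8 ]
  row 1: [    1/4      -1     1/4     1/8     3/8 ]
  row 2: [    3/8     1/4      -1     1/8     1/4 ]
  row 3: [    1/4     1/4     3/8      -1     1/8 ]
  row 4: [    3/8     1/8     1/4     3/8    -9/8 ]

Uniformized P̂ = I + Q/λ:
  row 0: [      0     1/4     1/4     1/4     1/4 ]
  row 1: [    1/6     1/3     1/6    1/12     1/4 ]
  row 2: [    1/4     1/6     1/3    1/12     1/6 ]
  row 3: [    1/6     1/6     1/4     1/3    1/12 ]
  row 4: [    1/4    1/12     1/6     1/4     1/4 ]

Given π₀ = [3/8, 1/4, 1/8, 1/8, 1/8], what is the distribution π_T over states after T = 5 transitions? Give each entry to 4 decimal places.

t=0: π = [0.3750, 0.2500, 0.1250, 0.1250, 0.1250]
t=1: π = [0.1250, 0.2292, 0.2292, 0.1979, 0.2188]
t=2: π = [0.1832, 0.1970, 0.2318, 0.1901, 0.1979]
t=3: π = [0.1719, 0.1983, 0.2364, 0.1944, 0.1990]
t=4: π = [0.1743, 0.1975, 0.2366, 0.1938, 0.1979]
t=5: π = [0.1738, 0.1976, 0.2368, 0.1938, 0.1980]

π = [0.1738, 0.1976, 0.2368, 0.1938, 0.1980]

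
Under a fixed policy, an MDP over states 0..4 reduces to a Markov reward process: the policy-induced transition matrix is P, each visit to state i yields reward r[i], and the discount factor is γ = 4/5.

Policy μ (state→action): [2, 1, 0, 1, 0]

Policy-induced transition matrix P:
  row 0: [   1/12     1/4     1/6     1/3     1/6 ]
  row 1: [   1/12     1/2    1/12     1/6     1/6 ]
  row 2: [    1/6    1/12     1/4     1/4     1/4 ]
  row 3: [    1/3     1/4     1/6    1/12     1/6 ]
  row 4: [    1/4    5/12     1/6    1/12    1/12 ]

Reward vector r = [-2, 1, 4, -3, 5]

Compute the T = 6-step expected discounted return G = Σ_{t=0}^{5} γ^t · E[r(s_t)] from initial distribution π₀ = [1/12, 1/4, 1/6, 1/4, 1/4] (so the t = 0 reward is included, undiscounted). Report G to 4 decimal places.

G = 3.6628

t=0: π = [0.0833, 0.2500, 0.1667, 0.2500, 0.2500], E[r] = 1.2500, γ^t·E[r] = 1.250000, running G = 1.250000
t=1: π = [0.2014, 0.3264, 0.1597, 0.1528, 0.1597], E[r] = 0.9028, γ^t·E[r] = 0.722222, running G = 1.972222
t=2: π = [0.1615, 0.3316, 0.1528, 0.1875, 0.1667], E[r] = 0.8906, γ^t·E[r] = 0.570000, running G = 2.542222
t=3: π = [0.1707, 0.3352, 0.1518, 0.1768, 0.1655], E[r] = 0.8980, γ^t·E[r] = 0.459778, running G = 3.002000
t=4: π = [0.1678, 0.3361, 0.1514, 0.1792, 0.1655], E[r] = 0.8960, γ^t·E[r] = 0.366988, running G = 3.368988
t=5: π = [0.1683, 0.3364, 0.1513, 0.1785, 0.1655], E[r] = 0.8967, γ^t·E[r] = 0.293827, running G = 3.662815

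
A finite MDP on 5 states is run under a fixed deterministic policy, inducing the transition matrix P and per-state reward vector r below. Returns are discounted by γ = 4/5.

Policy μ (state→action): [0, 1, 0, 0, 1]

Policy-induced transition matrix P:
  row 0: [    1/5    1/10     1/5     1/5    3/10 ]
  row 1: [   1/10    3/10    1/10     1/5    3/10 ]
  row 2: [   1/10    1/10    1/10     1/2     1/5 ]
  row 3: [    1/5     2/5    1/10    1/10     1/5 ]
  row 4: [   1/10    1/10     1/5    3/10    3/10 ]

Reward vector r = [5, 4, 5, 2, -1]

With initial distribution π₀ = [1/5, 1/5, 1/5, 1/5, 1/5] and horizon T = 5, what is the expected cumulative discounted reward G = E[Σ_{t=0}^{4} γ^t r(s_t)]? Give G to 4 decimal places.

G = 8.8529

t=0: π = [0.2000, 0.2000, 0.2000, 0.2000, 0.2000], E[r] = 3.0000, γ^t·E[r] = 3.000000, running G = 3.000000
t=1: π = [0.1400, 0.2000, 0.1400, 0.2600, 0.2600], E[r] = 2.4600, γ^t·E[r] = 1.968000, running G = 4.968000
t=2: π = [0.1400, 0.2180, 0.1400, 0.2420, 0.2600], E[r] = 2.4960, γ^t·E[r] = 1.597440, running G = 6.565440
t=3: π = [0.1382, 0.2162, 0.1400, 0.2438, 0.2618], E[r] = 2.4816, γ^t·E[r] = 1.270579, running G = 7.836019
t=4: π = [0.1382, 0.2164, 0.1400, 0.2438, 0.2616], E[r] = 2.4825, γ^t·E[r] = 1.016832, running G = 8.852851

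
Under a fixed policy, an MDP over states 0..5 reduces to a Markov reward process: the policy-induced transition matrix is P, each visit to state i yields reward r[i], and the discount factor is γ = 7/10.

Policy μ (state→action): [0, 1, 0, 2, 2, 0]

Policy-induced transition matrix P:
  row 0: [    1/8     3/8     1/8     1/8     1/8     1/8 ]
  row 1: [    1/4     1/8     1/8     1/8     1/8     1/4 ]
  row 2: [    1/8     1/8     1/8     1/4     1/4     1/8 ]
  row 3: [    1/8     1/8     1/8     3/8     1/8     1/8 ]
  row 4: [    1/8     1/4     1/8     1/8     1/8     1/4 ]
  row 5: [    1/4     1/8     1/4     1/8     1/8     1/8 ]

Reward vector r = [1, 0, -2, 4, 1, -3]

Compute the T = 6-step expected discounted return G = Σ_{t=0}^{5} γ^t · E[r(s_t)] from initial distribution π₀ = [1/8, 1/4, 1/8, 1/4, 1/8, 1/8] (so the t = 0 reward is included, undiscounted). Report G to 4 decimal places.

G = 1.2175

t=0: π = [0.1250, 0.2500, 0.1250, 0.2500, 0.1250, 0.1250], E[r] = 0.6250, γ^t·E[r] = 0.625000, running G = 0.625000
t=1: π = [0.1719, 0.1719, 0.1406, 0.2031, 0.1406, 0.1719], E[r] = 0.3281, γ^t·E[r] = 0.229688, running G = 0.854688
t=2: π = [0.1680, 0.1855, 0.1465, 0.1934, 0.1426, 0.1641], E[r] = 0.2988, γ^t·E[r] = 0.146426, running G = 1.001113
t=3: π = [0.1687, 0.1848, 0.1455, 0.1917, 0.1433, 0.1660], E[r] = 0.2896, γ^t·E[r] = 0.099316, running G = 1.100429
t=4: π = [0.1689, 0.1851, 0.1458, 0.1911, 0.1432, 0.1660], E[r] = 0.2869, γ^t·E[r] = 0.068884, running G = 1.169313
t=5: π = [0.1689, 0.1851, 0.1458, 0.1910, 0.1432, 0.1660], E[r] = 0.2865, γ^t·E[r] = 0.048148, running G = 1.217461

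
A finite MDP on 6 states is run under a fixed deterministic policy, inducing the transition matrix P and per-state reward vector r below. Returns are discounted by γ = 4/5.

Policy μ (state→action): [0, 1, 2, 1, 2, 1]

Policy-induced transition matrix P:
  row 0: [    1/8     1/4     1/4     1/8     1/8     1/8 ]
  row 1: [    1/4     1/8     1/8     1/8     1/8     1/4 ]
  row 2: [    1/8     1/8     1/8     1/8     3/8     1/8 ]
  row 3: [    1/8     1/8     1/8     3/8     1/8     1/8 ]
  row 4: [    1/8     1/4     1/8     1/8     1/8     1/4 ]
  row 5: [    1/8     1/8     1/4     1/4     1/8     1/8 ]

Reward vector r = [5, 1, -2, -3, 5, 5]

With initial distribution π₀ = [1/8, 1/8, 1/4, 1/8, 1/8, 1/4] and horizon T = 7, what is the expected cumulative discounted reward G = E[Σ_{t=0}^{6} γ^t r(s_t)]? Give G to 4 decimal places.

t=0: π = [0.1250, 0.1250, 0.2500, 0.1250, 0.1250, 0.2500], E[r] = 1.7500, γ^t·E[r] = 1.750000, running G = 1.750000
t=1: π = [0.1406, 0.1563, 0.1719, 0.1875, 0.1875, 0.1563], E[r] = 1.6719, γ^t·E[r] = 1.337500, running G = 3.087500
t=2: π = [0.1445, 0.1660, 0.1621, 0.1914, 0.1680, 0.1680], E[r] = 1.6699, γ^t·E[r] = 1.068750, running G = 4.156250
t=3: π = [0.1458, 0.1641, 0.1641, 0.1938, 0.1655, 0.1667], E[r] = 1.6445, γ^t·E[r] = 0.842000, running G = 4.998250
t=4: π = [0.1455, 0.1639, 0.1641, 0.1943, 0.1660, 0.1662], E[r] = 1.6415, γ^t·E[r] = 0.672350, running G = 5.670600
t=5: π = [0.1455, 0.1639, 0.1640, 0.1944, 0.1660, 0.1662], E[r] = 1.6417, γ^t·E[r] = 0.537948, running G = 6.208548
t=6: π = [0.1455, 0.1639, 0.1640, 0.1944, 0.1660, 0.1662], E[r] = 1.6415, γ^t·E[r] = 0.430320, running G = 6.638868

G = 6.6389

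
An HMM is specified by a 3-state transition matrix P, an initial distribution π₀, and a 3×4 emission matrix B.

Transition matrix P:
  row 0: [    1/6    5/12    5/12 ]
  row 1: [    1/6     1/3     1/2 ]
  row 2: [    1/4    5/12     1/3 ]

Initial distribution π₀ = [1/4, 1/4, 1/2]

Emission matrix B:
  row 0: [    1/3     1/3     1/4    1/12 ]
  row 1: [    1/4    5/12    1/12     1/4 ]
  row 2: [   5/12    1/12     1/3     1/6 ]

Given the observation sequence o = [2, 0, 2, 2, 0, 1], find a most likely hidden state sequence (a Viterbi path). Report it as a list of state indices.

t=0: δ = [6.250e-02, 2.083e-02, 1.667e-01]  (obs o_0=2)
t=1: δ = [1.389e-02, 1.736e-02, 2.315e-02]  ψ = [2, 2, 2]  (obs o_1=0)
t=2: δ = [1.447e-03, 8.038e-04, 2.894e-03]  ψ = [2, 2, 1]  (obs o_2=2)
t=3: δ = [1.808e-04, 1.005e-04, 3.215e-04]  ψ = [2, 2, 2]  (obs o_3=2)
t=4: δ = [2.679e-05, 3.349e-05, 4.465e-05]  ψ = [2, 2, 2]  (obs o_4=0)
t=5: δ = [3.721e-06, 7.752e-06, 1.395e-06]  ψ = [2, 2, 1]  (obs o_5=1)
backtrack: best end state = 1; path = [2, 1, 2, 2, 2, 1]

path = [2, 1, 2, 2, 2, 1]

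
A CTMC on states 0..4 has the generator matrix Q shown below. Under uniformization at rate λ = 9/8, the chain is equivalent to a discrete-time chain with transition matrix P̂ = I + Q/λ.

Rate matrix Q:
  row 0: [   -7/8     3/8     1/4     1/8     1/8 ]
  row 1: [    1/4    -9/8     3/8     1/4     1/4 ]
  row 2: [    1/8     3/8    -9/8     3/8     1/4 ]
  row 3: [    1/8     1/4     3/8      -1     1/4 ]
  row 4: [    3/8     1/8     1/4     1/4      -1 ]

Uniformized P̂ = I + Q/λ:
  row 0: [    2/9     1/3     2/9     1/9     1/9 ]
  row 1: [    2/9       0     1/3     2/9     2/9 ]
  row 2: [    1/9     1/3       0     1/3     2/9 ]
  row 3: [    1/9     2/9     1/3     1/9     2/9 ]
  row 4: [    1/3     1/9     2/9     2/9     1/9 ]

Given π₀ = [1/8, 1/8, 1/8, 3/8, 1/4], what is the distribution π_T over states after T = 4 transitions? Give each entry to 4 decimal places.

t=0: π = [0.1250, 0.1250, 0.1250, 0.3750, 0.2500]
t=1: π = [0.1944, 0.1944, 0.2500, 0.1806, 0.1806]
t=2: π = [0.1944, 0.2083, 0.2083, 0.2083, 0.1806]
t=3: π = [0.1960, 0.2006, 0.2222, 0.2006, 0.1806]
t=4: π = [0.1953, 0.2040, 0.2174, 0.2028, 0.1804]

π = [0.1953, 0.2040, 0.2174, 0.2028, 0.1804]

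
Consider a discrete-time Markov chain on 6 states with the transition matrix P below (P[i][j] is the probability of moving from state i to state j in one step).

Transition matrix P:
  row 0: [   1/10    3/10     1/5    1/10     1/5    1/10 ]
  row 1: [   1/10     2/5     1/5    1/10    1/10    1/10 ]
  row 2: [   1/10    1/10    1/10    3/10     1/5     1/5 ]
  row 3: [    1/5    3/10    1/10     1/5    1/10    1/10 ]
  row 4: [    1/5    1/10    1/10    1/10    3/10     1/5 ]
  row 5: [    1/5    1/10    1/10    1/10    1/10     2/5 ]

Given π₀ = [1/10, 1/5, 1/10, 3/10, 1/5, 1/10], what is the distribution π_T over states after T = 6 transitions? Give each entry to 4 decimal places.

t=0: π = [0.1000, 0.2000, 0.1000, 0.3000, 0.2000, 0.1000]
t=1: π = [0.1600, 0.2400, 0.1300, 0.1500, 0.1600, 0.1600]
t=2: π = [0.1470, 0.2340, 0.1400, 0.1410, 0.1610, 0.1770]
t=3: π = [0.1479, 0.2278, 0.1381, 0.1421, 0.1609, 0.1832]
t=4: π = [0.1486, 0.2263, 0.1376, 0.1418, 0.1608, 0.1849]
t=5: π = [0.1487, 0.2260, 0.1375, 0.1417, 0.1608, 0.1853]
t=6: π = [0.1488, 0.2259, 0.1375, 0.1417, 0.1608, 0.1854]

π = [0.1488, 0.2259, 0.1375, 0.1417, 0.1608, 0.1854]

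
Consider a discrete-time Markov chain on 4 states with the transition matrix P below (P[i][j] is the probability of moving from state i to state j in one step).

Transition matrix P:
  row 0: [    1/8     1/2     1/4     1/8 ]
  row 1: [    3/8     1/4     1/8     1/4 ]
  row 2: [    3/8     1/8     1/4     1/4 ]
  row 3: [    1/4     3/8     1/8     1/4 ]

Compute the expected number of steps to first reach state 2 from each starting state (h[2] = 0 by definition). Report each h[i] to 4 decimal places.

h = [5.6238, 6.2574, 0.0000, 6.3366]

First-step conditioning: h[2] = 0; for i ≠ 2, h[i] = 1 + Σ_k P[i][k]·h[k].
  h[0] = 1 + 1/8·h[0] + 1/2·h[1] + 1/8·h[3]
  h[1] = 1 + 3/8·h[0] + 1/4·h[1] + 1/4·h[3]
  h[3] = 1 + 1/4·h[0] + 3/8·h[1] + 1/4·h[3]
Solving the 3×3 linear system over states ≠ 2 gives exactly h = [568/101, 632/101, 0, 640/101] (h[2] = 0 is the target).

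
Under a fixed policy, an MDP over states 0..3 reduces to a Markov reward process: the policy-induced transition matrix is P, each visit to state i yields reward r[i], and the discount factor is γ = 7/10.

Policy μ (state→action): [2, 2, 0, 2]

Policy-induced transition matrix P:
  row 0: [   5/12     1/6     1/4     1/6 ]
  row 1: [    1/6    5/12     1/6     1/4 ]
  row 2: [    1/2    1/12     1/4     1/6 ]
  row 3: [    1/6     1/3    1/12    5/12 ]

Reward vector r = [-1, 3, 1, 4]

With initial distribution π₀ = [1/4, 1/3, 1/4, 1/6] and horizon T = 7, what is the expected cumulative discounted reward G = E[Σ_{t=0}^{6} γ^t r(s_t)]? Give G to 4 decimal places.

t=0: π = [0.2500, 0.3333, 0.2500, 0.1667], E[r] = 1.6667, γ^t·E[r] = 1.666667, running G = 1.666667
t=1: π = [0.3125, 0.2569, 0.1944, 0.2361], E[r] = 1.5972, γ^t·E[r] = 1.118056, running G = 2.784722
t=2: π = [0.3096, 0.2541, 0.1892, 0.2471], E[r] = 1.6302, γ^t·E[r] = 0.798802, running G = 3.583524
t=3: π = [0.3071, 0.2556, 0.1876, 0.2496], E[r] = 1.6457, γ^t·E[r] = 0.564488, running G = 4.148012
t=4: π = [0.3060, 0.2565, 0.1871, 0.2504], E[r] = 1.6522, γ^t·E[r] = 0.396685, running G = 4.544697
t=5: π = [0.3055, 0.2569, 0.1869, 0.2506], E[r] = 1.6547, γ^t·E[r] = 0.278108, running G = 4.822805
t=6: π = [0.3053, 0.2571, 0.1868, 0.2507], E[r] = 1.6557, γ^t·E[r] = 0.194793, running G = 5.017598

G = 5.0176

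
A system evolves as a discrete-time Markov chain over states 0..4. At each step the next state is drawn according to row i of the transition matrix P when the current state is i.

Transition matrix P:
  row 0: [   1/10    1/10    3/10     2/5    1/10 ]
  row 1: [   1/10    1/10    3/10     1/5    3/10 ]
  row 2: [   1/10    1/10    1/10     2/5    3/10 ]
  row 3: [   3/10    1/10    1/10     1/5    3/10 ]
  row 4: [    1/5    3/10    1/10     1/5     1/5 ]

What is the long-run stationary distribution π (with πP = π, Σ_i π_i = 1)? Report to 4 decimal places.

π = [0.1778, 0.1481, 0.1652, 0.2686, 0.2404]

Balance equations π_j = Σ_i π_i·P[i][j]:
  π_0 = 1/10·π_0 + 1/10·π_1 + 1/10·π_2 + 3/10·π_3 + 1/5·π_4
  π_1 = 1/10·π_0 + 1/10·π_1 + 1/10·π_2 + 1/10·π_3 + 3/10·π_4
  π_2 = 3/10·π_0 + 3/10·π_1 + 1/10·π_2 + 1/10·π_3 + 1/10·π_4
  π_3 = 2/5·π_0 + 1/5·π_1 + 2/5·π_2 + 1/5·π_3 + 1/5·π_4
  normalize: π_0 + π_1 + π_2 + π_3 + π_4 = 1
Solving the linear system gives exactly π = [593/3336, 247/1668, 551/3336, 112/417, 401/1668].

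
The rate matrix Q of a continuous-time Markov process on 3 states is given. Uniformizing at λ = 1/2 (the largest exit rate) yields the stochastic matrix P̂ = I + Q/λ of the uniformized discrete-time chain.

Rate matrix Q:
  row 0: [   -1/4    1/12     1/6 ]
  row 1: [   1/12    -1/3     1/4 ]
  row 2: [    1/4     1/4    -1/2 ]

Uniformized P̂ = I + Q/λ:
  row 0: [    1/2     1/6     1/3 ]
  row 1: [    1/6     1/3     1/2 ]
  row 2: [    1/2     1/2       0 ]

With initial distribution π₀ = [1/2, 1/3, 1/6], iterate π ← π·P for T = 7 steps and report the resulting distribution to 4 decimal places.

π = [0.3946, 0.3156, 0.2898]

t=0: π = [0.5000, 0.3333, 0.1667]
t=1: π = [0.3889, 0.2778, 0.3333]
t=2: π = [0.4074, 0.3241, 0.2685]
t=3: π = [0.3920, 0.3102, 0.2978]
t=4: π = [0.3966, 0.3176, 0.2858]
t=5: π = [0.3941, 0.3149, 0.2910]
t=6: π = [0.3950, 0.3162, 0.2888]
t=7: π = [0.3946, 0.3156, 0.2898]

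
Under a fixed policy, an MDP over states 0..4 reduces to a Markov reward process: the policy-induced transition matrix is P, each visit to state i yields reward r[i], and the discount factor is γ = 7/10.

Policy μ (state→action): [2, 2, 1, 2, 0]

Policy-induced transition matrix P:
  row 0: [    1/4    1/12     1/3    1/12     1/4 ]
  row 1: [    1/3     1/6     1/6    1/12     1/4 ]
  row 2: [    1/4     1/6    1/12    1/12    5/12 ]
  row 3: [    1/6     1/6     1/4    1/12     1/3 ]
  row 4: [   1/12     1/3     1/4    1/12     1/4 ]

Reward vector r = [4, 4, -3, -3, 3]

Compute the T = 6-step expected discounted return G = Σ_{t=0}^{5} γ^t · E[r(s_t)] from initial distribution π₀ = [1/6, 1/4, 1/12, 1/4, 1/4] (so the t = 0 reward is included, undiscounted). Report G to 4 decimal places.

G = 4.4992

t=0: π = [0.1667, 0.2500, 0.0833, 0.2500, 0.2500], E[r] = 1.4167, γ^t·E[r] = 1.416667, running G = 1.416667
t=1: π = [0.2083, 0.1944, 0.2292, 0.0833, 0.2847], E[r] = 1.5278, γ^t·E[r] = 1.069444, running G = 2.486111
t=2: π = [0.2118, 0.1968, 0.2130, 0.0833, 0.2951], E[r] = 1.6308, γ^t·E[r] = 0.799086, running G = 3.285197
t=3: π = [0.2103, 0.1982, 0.2158, 0.0833, 0.2924], E[r] = 1.6139, γ^t·E[r] = 0.553571, running G = 3.838767
t=4: π = [0.2108, 0.1979, 0.2150, 0.0833, 0.2929], E[r] = 1.6184, γ^t·E[r] = 0.388590, running G = 4.227357
t=5: π = [0.2107, 0.1979, 0.2152, 0.0833, 0.2928], E[r] = 1.6172, γ^t·E[r] = 0.271805, running G = 4.499162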